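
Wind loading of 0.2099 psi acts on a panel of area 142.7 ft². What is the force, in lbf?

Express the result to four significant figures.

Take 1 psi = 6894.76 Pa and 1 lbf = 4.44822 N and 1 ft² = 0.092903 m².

4313 lbf

0.2099 psi × 6894.76 → 1447.21 Pa
142.7 ft² × 0.092903 → 13.2573 m²
F = P × A = 1447.21 Pa × 13.2573 m² = 19186.1 N
19186.1 N ÷ (4.44822 N/lbf) = 4313.21 lbf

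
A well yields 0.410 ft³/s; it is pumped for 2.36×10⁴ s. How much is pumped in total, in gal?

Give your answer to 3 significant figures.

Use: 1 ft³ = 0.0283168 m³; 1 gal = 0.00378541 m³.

0.410 ft³/s → 0.0116099 m³/s
V = Q × t = 0.0116099 × 23600 = 273.994 m³
In gal: 273.994 / 0.00378541 = 72381.6 gal

7.24×10⁴ gal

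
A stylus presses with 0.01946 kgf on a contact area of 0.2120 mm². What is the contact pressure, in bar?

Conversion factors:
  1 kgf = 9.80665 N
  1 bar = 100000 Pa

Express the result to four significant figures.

0.01946 kgf × 9.80665 → 0.190837 N
0.2120 mm² × 10⁻⁶ → 2.12×10⁻⁷ m²
P = F / A = 0.190837 N / 2.12×10⁻⁷ m² = 900175 Pa
900175 Pa ÷ (100000 Pa/bar) = 9.00175 bar

9.002 bar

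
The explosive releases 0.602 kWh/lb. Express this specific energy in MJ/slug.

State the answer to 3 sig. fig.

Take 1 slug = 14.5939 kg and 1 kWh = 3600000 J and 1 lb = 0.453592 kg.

69.7 MJ/slug

0.602 kWh/lb × 3600000 J/kWh ÷ 0.453592 kg/lb = 4.77786×10⁶ J/kg
4.77786×10⁶ J/kg ÷ 1000000 J/MJ × 14.5939 kg/slug = 69.7276 MJ/slug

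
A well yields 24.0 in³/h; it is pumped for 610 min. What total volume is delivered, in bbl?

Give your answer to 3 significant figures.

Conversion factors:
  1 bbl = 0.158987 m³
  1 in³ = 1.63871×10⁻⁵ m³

0.0251 bbl

24.0 in³/h → 1.09247×10⁻⁷ m³/s
610 min → 36600 s
V = Q × t = 1.09247×10⁻⁷ × 36600 = 0.00399844 m³
In bbl: 0.00399844 / 0.158987 = 0.0251495 bbl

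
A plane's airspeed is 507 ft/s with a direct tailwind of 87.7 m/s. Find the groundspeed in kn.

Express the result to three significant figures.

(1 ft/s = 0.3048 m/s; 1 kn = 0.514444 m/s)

507 ft/s × 0.3048 = 154.534 m/s
87.7 m/s (already m/s)
Sum: 154.534 + 87.7 = 242.234 m/s
In kn: 242.234 / 0.514444 = 470.866 kn

471 kn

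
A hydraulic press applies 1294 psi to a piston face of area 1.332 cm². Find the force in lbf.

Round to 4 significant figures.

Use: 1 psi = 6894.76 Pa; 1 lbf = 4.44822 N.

267.2 lbf

1294 psi × 6894.76 = 8.92182×10⁶ Pa
1.332 cm² × 0.0001 = 1.332×10⁻⁴ m²
F = P × A = 8.92182×10⁶ Pa × 1.332×10⁻⁴ m² = 1188.39 N
1188.39 N ÷ (4.44822 N/lbf) = 267.161 lbf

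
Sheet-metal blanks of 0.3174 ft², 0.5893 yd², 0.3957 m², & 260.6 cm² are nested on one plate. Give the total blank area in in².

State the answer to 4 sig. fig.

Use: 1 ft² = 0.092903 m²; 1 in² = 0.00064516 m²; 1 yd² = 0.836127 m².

0.3174 ft² × 0.092903 = 0.0294874 m²
0.5893 yd² × 0.836127 = 0.49273 m²
0.3957 m² (already m²)
260.6 cm² × 0.0001 = 0.02606 m²
Combined: 0.0294874 + 0.49273 + 0.3957 + 0.02606 = 0.943977 m²
In in²: 0.943977 / 0.00064516 = 1463.17 in²

1463 in²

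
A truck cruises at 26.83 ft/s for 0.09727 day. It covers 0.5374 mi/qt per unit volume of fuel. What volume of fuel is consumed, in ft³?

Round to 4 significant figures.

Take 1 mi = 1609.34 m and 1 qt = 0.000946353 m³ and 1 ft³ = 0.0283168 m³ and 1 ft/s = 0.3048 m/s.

2.656 ft³

26.83 ft/s → 8.17778 m/s
0.09727 day → 8404.13 s
d = v × t = 8.17778 × 8404.13 = 68727.1 m
0.5374 mi/qt → 913887 m/m³
V = d / (distance per unit fuel) = 68727.1 / 913887 = 0.0752031 m³
In ft³: 0.0752031 / 0.0283168 = 2.65578 ft³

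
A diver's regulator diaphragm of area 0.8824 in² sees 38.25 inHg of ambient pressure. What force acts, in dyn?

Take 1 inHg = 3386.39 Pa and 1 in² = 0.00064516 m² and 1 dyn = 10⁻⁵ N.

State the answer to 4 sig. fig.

38.25 inHg × 3386.39 = 129529 Pa
0.8824 in² × 0.00064516 = 5.69289×10⁻⁴ m²
F = P × A = 129529 Pa × 5.69289×10⁻⁴ m² = 73.7394 N
73.7394 N ÷ (10⁻⁵ N/dyn) = 7.37394×10⁶ dyn

7.374×10⁶ dyn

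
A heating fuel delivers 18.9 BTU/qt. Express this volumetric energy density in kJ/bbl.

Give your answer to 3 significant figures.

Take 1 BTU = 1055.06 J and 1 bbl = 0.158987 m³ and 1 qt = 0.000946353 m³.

3350 kJ/bbl

18.9 BTU/qt × 1055.06 J/BTU ÷ 0.000946353 m³/qt = 2.1071×10⁷ J/m³
2.1071×10⁷ J/m³ ÷ 1000 J/kJ × 0.158987 m³/bbl = 3350.02 kJ/bbl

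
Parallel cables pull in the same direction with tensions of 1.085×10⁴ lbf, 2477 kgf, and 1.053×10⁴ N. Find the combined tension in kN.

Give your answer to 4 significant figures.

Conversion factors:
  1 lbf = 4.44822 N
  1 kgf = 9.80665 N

83.08 kN

1.085×10⁴ lbf × 4.44822 = 48263.2 N
2477 kgf × 9.80665 = 24291.1 N
1.053×10⁴ N (already N)
Combined: 48263.2 + 24291.1 + 10530 = 83084.3 N
In kN: 83084.3 / 1000 = 83.0843 kN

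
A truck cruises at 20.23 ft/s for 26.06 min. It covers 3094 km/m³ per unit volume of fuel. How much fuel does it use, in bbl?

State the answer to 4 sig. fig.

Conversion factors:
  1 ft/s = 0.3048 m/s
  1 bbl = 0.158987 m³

20.23 ft/s → 6.1661 m/s
26.06 min → 1563.6 s
d = v × t = 6.1661 × 1563.6 = 9641.31 m
3094 km/m³ → 3.094×10⁶ m/m³
V = d / (distance per unit fuel) = 9641.31 / 3.094×10⁶ = 0.00311613 m³
In bbl: 0.00311613 / 0.158987 = 0.0195999 bbl

0.01960 bbl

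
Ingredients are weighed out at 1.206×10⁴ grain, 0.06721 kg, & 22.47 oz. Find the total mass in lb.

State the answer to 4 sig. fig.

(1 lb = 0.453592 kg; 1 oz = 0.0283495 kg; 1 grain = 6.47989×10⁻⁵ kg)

3.275 lb

1.206×10⁴ grain × 6.47989×10⁻⁵ → 0.781475 kg
0.06721 kg (already kg)
22.47 oz × 0.0283495 → 0.637013 kg
Combined: 0.781475 + 0.06721 + 0.637013 = 1.4857 kg
In lb: 1.4857 / 0.453592 = 3.27541 lb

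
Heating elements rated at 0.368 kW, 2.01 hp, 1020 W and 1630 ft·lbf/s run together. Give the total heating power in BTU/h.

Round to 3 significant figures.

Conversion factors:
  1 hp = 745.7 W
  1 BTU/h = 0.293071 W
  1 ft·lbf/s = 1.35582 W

0.368 kW × 1000 = 368 W
2.01 hp × 745.7 = 1498.86 W
1020 W (already W)
1630 ft·lbf/s × 1.35582 = 2209.99 W
Sum: 368 + 1498.86 + 1020 + 2209.99 = 5096.85 W
In BTU/h: 5096.85 / 0.293071 = 17391.2 BTU/h

1.74×10⁴ BTU/h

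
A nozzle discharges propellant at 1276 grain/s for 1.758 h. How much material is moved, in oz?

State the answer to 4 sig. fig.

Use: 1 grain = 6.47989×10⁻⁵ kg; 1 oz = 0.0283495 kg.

1276 grain/s → 0.0826834 kg/s
1.758 h → 6328.8 s
m = ṁ × t = 0.0826834 × 6328.8 = 523.287 kg
In oz: 523.287 / 0.0283495 = 18458.4 oz

1.846×10⁴ oz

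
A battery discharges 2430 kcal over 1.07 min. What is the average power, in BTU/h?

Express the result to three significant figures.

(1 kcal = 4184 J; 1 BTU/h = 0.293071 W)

5.40×10⁵ BTU/h

2430 kcal × 4184 → 1.01671×10⁷ J
1.07 min × 60 → 64.2 s
P = E / t = 1.01671×10⁷ J / 64.2 s = 158366 W
158366 W ÷ (0.293071 W/BTU/h) = 540367 BTU/h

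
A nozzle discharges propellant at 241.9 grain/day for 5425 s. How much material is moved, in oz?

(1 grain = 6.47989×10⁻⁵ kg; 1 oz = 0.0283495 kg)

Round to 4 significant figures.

241.9 grain/day → 1.81422×10⁻⁷ kg/s
m = ṁ × t = 1.81422×10⁻⁷ × 5425 = 9.84214×10⁻⁴ kg
In oz: 9.84214×10⁻⁴ / 0.0283495 = 0.0347172 oz

0.03472 oz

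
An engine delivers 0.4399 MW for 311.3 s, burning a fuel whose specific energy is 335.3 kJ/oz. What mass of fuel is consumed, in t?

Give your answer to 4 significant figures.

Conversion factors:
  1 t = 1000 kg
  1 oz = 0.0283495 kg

0.01158 t

0.4399 MW → 439900 W
E = P × t = 439900 × 311.3 = 1.36941×10⁸ J
335.3 kJ/oz → 1.18274×10⁷ J/kg
m = E / e_s = 1.36941×10⁸ / 1.18274×10⁷ = 11.5783 kg
In t: 11.5783 / 1000 = 0.0115783 t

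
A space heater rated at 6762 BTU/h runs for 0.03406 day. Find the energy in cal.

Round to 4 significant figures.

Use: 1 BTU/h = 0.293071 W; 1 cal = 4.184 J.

6762 BTU/h × 0.293071 → 1981.75 W
0.03406 day × 86400 → 2942.78 s
E = P × t = 1981.75 W × 2942.78 s = 5.83185×10⁶ J
5.83185×10⁶ J ÷ (4.184 J/cal) = 1.39385×10⁶ cal

1.394×10⁶ cal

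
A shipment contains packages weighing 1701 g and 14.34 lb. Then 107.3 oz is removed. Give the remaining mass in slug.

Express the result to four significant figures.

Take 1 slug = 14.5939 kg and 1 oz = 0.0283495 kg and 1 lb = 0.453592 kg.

0.3538 slug

1701 g × 0.001 = 1.701 kg
14.34 lb × 0.453592 = 6.50451 kg
107.3 oz × 0.0283495 = 3.0419 kg
Result: 1.701 + 6.50451 − 3.0419 = 5.16361 kg
In slug: 5.16361 / 14.5939 = 0.35382 slug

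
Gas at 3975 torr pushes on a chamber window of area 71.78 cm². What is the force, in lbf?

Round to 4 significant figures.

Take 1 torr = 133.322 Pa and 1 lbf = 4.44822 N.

855.2 lbf

3975 torr × 133.322 → 529955 Pa
71.78 cm² × 0.0001 → 0.007178 m²
F = P × A = 529955 Pa × 0.007178 m² = 3804.02 N
3804.02 N ÷ (4.44822 N/lbf) = 855.178 lbf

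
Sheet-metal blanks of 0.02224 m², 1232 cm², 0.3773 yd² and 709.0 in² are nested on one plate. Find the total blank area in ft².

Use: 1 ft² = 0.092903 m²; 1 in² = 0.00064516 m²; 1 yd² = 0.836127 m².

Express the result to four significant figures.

9.885 ft²

0.02224 m² (already m²)
1232 cm² × 0.0001 = 0.1232 m²
0.3773 yd² × 0.836127 = 0.315471 m²
709.0 in² × 0.00064516 = 0.457418 m²
Sum: 0.02224 + 0.1232 + 0.315471 + 0.457418 = 0.918329 m²
In ft²: 0.918329 / 0.092903 = 9.88482 ft²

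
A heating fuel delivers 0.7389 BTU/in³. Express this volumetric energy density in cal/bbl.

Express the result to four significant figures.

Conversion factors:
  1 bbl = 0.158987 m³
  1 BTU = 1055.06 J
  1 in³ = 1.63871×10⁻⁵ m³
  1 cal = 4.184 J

0.7389 BTU/in³ × 1055.06 J/BTU ÷ 1.63871×10⁻⁵ m³/in³ = 4.7573×10⁷ J/m³
4.7573×10⁷ J/m³ ÷ 4.184 J/cal × 0.158987 m³/bbl = 1.80772×10⁶ cal/bbl

1.808×10⁶ cal/bbl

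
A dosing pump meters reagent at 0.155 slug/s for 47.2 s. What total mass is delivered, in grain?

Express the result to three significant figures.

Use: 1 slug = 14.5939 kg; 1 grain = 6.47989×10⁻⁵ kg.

0.155 slug/s → 2.26205 kg/s
m = ṁ × t = 2.26205 × 47.2 = 106.769 kg
In grain: 106.769 / 6.47989×10⁻⁵ = 1.6477×10⁶ grain

1.65×10⁶ grain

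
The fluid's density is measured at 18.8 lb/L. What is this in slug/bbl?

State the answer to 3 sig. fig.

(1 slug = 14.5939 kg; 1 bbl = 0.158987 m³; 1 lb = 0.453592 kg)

18.8 lb/L × 0.453592 kg/lb ÷ 0.001 m³/L = 8527.53 kg/m³
8527.53 kg/m³ ÷ 14.5939 kg/slug × 0.158987 m³/bbl = 92.8995 slug/bbl

92.9 slug/bbl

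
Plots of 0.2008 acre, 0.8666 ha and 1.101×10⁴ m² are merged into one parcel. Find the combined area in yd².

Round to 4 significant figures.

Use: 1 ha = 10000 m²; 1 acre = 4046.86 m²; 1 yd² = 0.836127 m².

2.450×10⁴ yd²

0.2008 acre × 4046.86 = 812.609 m²
0.8666 ha × 10000 = 8666 m²
1.101×10⁴ m² (already m²)
Combined: 812.609 + 8666 + 11010 = 20488.6 m²
In yd²: 20488.6 / 0.836127 = 24504.2 yd²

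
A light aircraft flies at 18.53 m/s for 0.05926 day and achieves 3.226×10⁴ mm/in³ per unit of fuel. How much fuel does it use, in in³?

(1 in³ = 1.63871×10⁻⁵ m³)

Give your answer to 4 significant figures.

2941 in³

0.05926 day → 5120.06 s
d = v × t = 18.53 × 5120.06 = 94874.7 m
3.226×10⁴ mm/in³ → 1.96862×10⁶ m/m³
V = d / (distance per unit fuel) = 94874.7 / 1.96862×10⁶ = 0.0481935 m³
In in³: 0.0481935 / 1.63871×10⁻⁵ = 2940.94 in³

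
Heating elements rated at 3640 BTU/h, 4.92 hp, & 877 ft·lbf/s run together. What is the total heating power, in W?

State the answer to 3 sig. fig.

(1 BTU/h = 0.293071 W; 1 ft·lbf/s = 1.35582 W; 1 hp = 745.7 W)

5920 W

3640 BTU/h × 0.293071 = 1066.78 W
4.92 hp × 745.7 = 3668.84 W
877 ft·lbf/s × 1.35582 = 1189.05 W
Combined: 1066.78 + 3668.84 + 1189.05 = 5924.67 W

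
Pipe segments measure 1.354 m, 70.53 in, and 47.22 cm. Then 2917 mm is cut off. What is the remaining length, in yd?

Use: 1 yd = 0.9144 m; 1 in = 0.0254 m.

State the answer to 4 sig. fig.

1.354 m (already m)
70.53 in × 0.0254 = 1.79146 m
47.22 cm × 0.01 = 0.4722 m
2917 mm × 0.001 = 2.917 m
Net: 1.354 + 1.79146 + 0.4722 − 2.917 = 0.70066 m
In yd: 0.70066 / 0.9144 = 0.766251 yd

0.7663 yd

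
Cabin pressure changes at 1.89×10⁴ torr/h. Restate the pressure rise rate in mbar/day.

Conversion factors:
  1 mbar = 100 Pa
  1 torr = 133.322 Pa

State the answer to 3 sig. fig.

6.05×10⁵ mbar/day

1.89×10⁴ torr/h × 133.322 Pa/torr ÷ 3600 s/h = 699.94 Pa/s
699.94 Pa/s ÷ 100 Pa/mbar × 86400 s/day = 604748 mbar/day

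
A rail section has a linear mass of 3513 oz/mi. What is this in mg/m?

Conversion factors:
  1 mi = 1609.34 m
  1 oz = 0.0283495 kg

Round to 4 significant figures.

3513 oz/mi × 0.0283495 kg/oz ÷ 1609.34 m/mi = 0.0618836 kg/m
0.0618836 kg/m ÷ 10⁻⁶ kg/mg = 61883.6 mg/m

6.188×10⁴ mg/m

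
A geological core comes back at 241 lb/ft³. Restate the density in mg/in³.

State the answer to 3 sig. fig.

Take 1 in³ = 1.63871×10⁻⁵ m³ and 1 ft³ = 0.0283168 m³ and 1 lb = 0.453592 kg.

6.33×10⁴ mg/in³

241 lb/ft³ × 0.453592 kg/lb ÷ 0.0283168 m³/ft³ = 3860.45 kg/m³
3860.45 kg/m³ ÷ 10⁻⁶ kg/mg × 1.63871×10⁻⁵ m³/in³ = 63261.6 mg/in³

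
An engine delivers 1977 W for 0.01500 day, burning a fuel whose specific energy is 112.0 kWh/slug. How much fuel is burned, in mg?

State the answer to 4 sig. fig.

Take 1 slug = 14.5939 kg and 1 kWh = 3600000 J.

9.274×10⁴ mg

0.01500 day → 1296 s
E = P × t = 1977 × 1296 = 2.56219×10⁶ J
112.0 kWh/slug → 2.7628×10⁷ J/kg
m = E / e_s = 2.56219×10⁶ / 2.7628×10⁷ = 0.0927389 kg
In mg: 0.0927389 / 10⁻⁶ = 92738.9 mg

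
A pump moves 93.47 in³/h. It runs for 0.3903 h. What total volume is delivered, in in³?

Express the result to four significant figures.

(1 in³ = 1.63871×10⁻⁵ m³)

93.47 in³/h → 4.25473×10⁻⁷ m³/s
0.3903 h → 1405.08 s
V = Q × t = 4.25473×10⁻⁷ × 1405.08 = 5.97824×10⁻⁴ m³
In in³: 5.97824×10⁻⁴ / 1.63871×10⁻⁵ = 36.4814 in³

36.48 in³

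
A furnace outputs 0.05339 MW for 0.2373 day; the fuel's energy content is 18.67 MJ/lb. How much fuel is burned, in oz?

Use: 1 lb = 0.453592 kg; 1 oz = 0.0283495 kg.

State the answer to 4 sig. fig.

0.05339 MW → 53390 W
0.2373 day → 20502.7 s
E = P × t = 53390 × 20502.7 = 1.09464×10⁹ J
18.67 MJ/lb → 4.11603×10⁷ J/kg
m = E / e_s = 1.09464×10⁹ / 4.11603×10⁷ = 26.5946 kg
In oz: 26.5946 / 0.0283495 = 938.098 oz

938.1 oz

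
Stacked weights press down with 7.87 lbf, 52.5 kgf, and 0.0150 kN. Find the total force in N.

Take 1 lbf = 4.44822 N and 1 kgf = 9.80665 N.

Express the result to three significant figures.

565 N

7.87 lbf × 4.44822 = 35.0075 N
52.5 kgf × 9.80665 = 514.849 N
0.0150 kN × 1000 = 15 N
Total: 35.0075 + 514.849 + 15 = 564.857 N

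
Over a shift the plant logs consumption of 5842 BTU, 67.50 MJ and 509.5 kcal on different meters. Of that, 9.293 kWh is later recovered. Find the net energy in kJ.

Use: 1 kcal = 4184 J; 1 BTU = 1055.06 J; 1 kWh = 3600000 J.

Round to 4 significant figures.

4.234×10⁴ kJ

5842 BTU × 1055.06 = 6.16366×10⁶ J
67.50 MJ × 1000000 = 6.75×10⁷ J
509.5 kcal × 4184 = 2.13175×10⁶ J
9.293 kWh × 3600000 = 3.34548×10⁷ J
Net: 6.16366×10⁶ + 6.75×10⁷ + 2.13175×10⁶ − 3.34548×10⁷ = 4.23406×10⁷ J
In kJ: 4.23406×10⁷ / 1000 = 42340.6 kJ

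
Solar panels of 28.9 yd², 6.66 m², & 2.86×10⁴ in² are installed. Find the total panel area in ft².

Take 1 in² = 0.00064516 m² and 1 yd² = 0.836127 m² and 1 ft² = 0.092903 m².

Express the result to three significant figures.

530 ft²

28.9 yd² × 0.836127 = 24.1641 m²
6.66 m² (already m²)
2.86×10⁴ in² × 0.00064516 = 18.4516 m²
Total: 24.1641 + 6.66 + 18.4516 = 49.2757 m²
In ft²: 49.2757 / 0.092903 = 530.399 ft²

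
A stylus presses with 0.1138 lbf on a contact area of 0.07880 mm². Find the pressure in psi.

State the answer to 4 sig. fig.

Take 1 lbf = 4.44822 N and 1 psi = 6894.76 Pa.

931.7 psi

0.1138 lbf × 4.44822 → 0.506207 N
0.07880 mm² × 10⁻⁶ → 7.88×10⁻⁸ m²
P = F / A = 0.506207 N / 7.88×10⁻⁸ m² = 6.42395×10⁶ Pa
6.42395×10⁶ Pa ÷ (6894.76 Pa/psi) = 931.715 psi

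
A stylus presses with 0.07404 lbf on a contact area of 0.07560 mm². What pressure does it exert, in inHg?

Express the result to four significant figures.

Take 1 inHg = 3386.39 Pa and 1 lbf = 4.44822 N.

1286 inHg

0.07404 lbf × 4.44822 → 0.329346 N
0.07560 mm² × 10⁻⁶ → 7.56×10⁻⁸ m²
P = F / A = 0.329346 N / 7.56×10⁻⁸ m² = 4.35643×10⁶ Pa
4.35643×10⁶ Pa ÷ (3386.39 Pa/inHg) = 1286.45 inHg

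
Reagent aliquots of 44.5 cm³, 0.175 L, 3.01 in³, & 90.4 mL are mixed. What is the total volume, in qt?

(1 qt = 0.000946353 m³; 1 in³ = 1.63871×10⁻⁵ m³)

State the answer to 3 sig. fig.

44.5 cm³ × 10⁻⁶ = 4.45×10⁻⁵ m³
0.175 L × 0.001 = 1.75×10⁻⁴ m³
3.01 in³ × 1.63871×10⁻⁵ = 4.93252×10⁻⁵ m³
90.4 mL × 10⁻⁶ = 9.04×10⁻⁵ m³
Total: 4.45×10⁻⁵ + 1.75×10⁻⁴ + 4.93252×10⁻⁵ + 9.04×10⁻⁵ = 3.59225×10⁻⁴ m³
In qt: 3.59225×10⁻⁴ / 0.000946353 = 0.379589 qt

0.380 qt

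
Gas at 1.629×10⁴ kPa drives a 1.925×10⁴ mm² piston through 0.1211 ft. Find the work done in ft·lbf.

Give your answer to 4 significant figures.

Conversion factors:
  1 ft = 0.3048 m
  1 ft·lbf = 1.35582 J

8537 ft·lbf

1.629×10⁴ kPa → 1.629×10⁷ Pa
1.925×10⁴ mm² → 0.01925 m²
F = P × A = 1.629×10⁷ × 0.01925 = 313582 N
0.1211 ft → 0.0369113 m
W = F × d = 313582 × 0.0369113 = 11574.7 J
In ft·lbf: 11574.7 / 1.35582 = 8537.05 ft·lbf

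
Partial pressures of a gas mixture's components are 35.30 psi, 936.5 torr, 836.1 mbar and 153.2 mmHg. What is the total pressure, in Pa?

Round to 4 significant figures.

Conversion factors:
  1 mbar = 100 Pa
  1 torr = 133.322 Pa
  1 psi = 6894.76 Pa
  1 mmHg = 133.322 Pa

35.30 psi × 6894.76 → 243385 Pa
936.5 torr × 133.322 → 124856 Pa
836.1 mbar × 100 → 83610 Pa
153.2 mmHg × 133.322 → 20424.9 Pa
Combined: 243385 + 124856 + 83610 + 20424.9 = 472276 Pa

4.723×10⁵ Pa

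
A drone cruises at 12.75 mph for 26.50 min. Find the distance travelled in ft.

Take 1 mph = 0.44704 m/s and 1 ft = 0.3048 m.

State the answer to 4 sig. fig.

2.973×10⁴ ft

12.75 mph × 0.44704 = 5.69976 m/s
26.50 min × 60 = 1590 s
d = v × t = 5.69976 m/s × 1590 s = 9062.62 m
9062.62 m ÷ (0.3048 m/ft) = 29733 ft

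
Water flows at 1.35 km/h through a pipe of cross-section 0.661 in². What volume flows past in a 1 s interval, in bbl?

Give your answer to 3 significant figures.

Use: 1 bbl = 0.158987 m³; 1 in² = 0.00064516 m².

0.00101 bbl

1.35 km/h × (1/3.6) = 0.375 m/s
0.661 in² × 0.00064516 = 4.26451×10⁻⁴ m²
V = v × A × t = 0.375 m/s × 4.26451×10⁻⁴ m² × 1 s = 1.59919×10⁻⁴ m³
1.59919×10⁻⁴ m³ ÷ (0.158987 m³/bbl) = 0.00100586 bbl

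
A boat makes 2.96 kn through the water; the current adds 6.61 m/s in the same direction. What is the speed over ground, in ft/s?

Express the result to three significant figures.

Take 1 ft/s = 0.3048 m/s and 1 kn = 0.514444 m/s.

26.7 ft/s

2.96 kn × 0.514444 = 1.52275 m/s
6.61 m/s (already m/s)
Combined: 1.52275 + 6.61 = 8.13275 m/s
In ft/s: 8.13275 / 0.3048 = 26.6823 ft/s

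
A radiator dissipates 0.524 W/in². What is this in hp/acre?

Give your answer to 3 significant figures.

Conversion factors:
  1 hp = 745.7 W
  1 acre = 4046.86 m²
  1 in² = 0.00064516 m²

4410 hp/acre

0.524 W/in² ÷ 0.00064516 m²/in² = 812.202 W/m²
812.202 W/m² ÷ 745.7 W/hp × 4046.86 m²/acre = 4407.76 hp/acre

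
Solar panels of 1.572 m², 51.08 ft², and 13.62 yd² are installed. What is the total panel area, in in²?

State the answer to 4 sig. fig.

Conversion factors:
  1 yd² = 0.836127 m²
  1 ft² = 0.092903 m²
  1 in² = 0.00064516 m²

1.572 m² (already m²)
51.08 ft² × 0.092903 = 4.74549 m²
13.62 yd² × 0.836127 = 11.388 m²
Sum: 1.572 + 4.74549 + 11.388 = 17.7055 m²
In in²: 17.7055 / 0.00064516 = 27443.6 in²

2.744×10⁴ in²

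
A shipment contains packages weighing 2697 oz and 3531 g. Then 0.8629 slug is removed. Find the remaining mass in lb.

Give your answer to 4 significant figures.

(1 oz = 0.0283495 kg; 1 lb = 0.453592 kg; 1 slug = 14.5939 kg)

2697 oz × 0.0283495 = 76.4586 kg
3531 g × 0.001 = 3.531 kg
0.8629 slug × 14.5939 = 12.5931 kg
Result: 76.4586 + 3.531 − 12.5931 = 67.3965 kg
In lb: 67.3965 / 0.453592 = 148.584 lb

148.6 lb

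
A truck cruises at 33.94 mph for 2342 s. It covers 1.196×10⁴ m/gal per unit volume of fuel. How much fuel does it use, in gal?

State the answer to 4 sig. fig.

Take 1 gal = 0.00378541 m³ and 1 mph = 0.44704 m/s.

2.971 gal

33.94 mph → 15.1725 m/s
d = v × t = 15.1725 × 2342 = 35534 m
1.196×10⁴ m/gal → 3.1595×10⁶ m/m³
V = d / (distance per unit fuel) = 35534 / 3.1595×10⁶ = 0.0112467 m³
In gal: 0.0112467 / 0.00378541 = 2.97107 gal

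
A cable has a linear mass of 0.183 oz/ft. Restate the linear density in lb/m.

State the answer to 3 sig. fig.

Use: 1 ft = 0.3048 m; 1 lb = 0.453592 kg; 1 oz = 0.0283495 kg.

0.183 oz/ft × 0.0283495 kg/oz ÷ 0.3048 m/ft = 0.0170209 kg/m
0.0170209 kg/m ÷ 0.453592 kg/lb = 0.0375247 lb/m

0.0375 lb/m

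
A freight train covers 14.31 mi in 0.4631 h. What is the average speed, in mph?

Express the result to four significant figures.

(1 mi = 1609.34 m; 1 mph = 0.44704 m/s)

14.31 mi × 1609.34 = 23029.7 m
0.4631 h × 3600 = 1667.16 s
v = d / t = 23029.7 m / 1667.16 s = 13.8137 m/s
13.8137 m/s ÷ (0.44704 m/s/mph) = 30.9004 mph

30.90 mph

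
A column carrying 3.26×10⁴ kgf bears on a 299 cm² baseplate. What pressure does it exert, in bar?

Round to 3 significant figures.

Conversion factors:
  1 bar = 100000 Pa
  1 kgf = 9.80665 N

3.26×10⁴ kgf × 9.80665 = 319697 N
299 cm² × 0.0001 = 0.0299 m²
P = F / A = 319697 N / 0.0299 m² = 1.06922×10⁷ Pa
1.06922×10⁷ Pa ÷ (100000 Pa/bar) = 106.922 bar

107 bar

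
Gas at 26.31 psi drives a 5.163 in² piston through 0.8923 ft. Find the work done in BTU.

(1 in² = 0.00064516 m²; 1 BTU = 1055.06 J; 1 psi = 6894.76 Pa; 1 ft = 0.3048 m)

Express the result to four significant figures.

0.1558 BTU

26.31 psi → 181401 Pa
5.163 in² → 0.00333096 m²
F = P × A = 181401 × 0.00333096 = 604.239 N
0.8923 ft → 0.271973 m
W = F × d = 604.239 × 0.271973 = 164.337 J
In BTU: 164.337 / 1055.06 = 0.155761 BTU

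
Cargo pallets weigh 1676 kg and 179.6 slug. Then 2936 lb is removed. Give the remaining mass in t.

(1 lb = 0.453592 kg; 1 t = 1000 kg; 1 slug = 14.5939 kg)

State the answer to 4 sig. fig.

1676 kg (already kg)
179.6 slug × 14.5939 = 2621.06 kg
2936 lb × 0.453592 = 1331.75 kg
Result: 1676 + 2621.06 − 1331.75 = 2965.31 kg
In t: 2965.31 / 1000 = 2.96531 t

2.965 t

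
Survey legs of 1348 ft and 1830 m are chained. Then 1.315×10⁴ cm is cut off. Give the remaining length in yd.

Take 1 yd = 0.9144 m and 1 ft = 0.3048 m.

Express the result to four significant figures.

2307 yd

1348 ft × 0.3048 = 410.87 m
1830 m (already m)
1.315×10⁴ cm × 0.01 = 131.5 m
Sum: 410.87 + 1830 − 131.5 = 2109.37 m
In yd: 2109.37 / 0.9144 = 2306.84 yd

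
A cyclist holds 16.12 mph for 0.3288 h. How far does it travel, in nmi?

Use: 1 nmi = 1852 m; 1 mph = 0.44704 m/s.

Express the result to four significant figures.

4.606 nmi

16.12 mph × 0.44704 = 7.20628 m/s
0.3288 h × 3600 = 1183.68 s
d = v × t = 7.20628 m/s × 1183.68 s = 8529.93 m
8529.93 m ÷ (1852 m/nmi) = 4.60579 nmi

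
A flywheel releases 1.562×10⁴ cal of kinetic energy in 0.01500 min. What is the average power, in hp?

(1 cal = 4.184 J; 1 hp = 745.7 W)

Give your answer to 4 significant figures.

97.38 hp

1.562×10⁴ cal × 4.184 = 65354.1 J
0.01500 min × 60 = 0.9 s
P = E / t = 65354.1 J / 0.9 s = 72615.7 W
72615.7 W ÷ (745.7 W/hp) = 97.3792 hp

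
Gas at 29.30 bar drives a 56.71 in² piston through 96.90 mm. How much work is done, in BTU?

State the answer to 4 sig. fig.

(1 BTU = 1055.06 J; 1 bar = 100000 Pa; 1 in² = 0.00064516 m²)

29.30 bar → 2.93×10⁶ Pa
56.71 in² → 0.036587 m²
F = P × A = 2.93×10⁶ × 0.036587 = 107200 N
96.90 mm → 0.0969 m
W = F × d = 107200 × 0.0969 = 10387.7 J
In BTU: 10387.7 / 1055.06 = 9.8456 BTU

9.846 BTU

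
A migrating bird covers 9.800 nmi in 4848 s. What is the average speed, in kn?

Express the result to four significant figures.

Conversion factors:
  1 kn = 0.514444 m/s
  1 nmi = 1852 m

7.277 kn

9.800 nmi × 1852 = 18149.6 m
v = d / t = 18149.6 m / 4848 s = 3.74373 m/s
3.74373 m/s ÷ (0.514444 m/s/kn) = 7.27724 kn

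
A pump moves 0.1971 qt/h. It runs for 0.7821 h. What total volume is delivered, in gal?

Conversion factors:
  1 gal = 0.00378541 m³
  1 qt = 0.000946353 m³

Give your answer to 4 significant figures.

0.1971 qt/h → 5.18128×10⁻⁸ m³/s
0.7821 h → 2815.56 s
V = Q × t = 5.18128×10⁻⁸ × 2815.56 = 1.45882×10⁻⁴ m³
In gal: 1.45882×10⁻⁴ / 0.00378541 = 0.038538 gal

0.03854 gal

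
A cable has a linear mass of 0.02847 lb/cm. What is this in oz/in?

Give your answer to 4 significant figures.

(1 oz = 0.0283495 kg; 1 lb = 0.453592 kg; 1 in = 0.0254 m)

0.02847 lb/cm × 0.453592 kg/lb ÷ 0.01 m/cm = 1.29138 kg/m
1.29138 kg/m ÷ 0.0283495 kg/oz × 0.0254 m/in = 1.15702 oz/in

1.157 oz/in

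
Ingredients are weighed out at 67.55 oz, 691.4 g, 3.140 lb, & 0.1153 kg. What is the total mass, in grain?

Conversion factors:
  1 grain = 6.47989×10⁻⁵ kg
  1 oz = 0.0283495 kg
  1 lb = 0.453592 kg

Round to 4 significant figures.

6.398×10⁴ grain

67.55 oz × 0.0283495 = 1.91501 kg
691.4 g × 0.001 = 0.6914 kg
3.140 lb × 0.453592 = 1.42428 kg
0.1153 kg (already kg)
Total: 1.91501 + 0.6914 + 1.42428 + 0.1153 = 4.14599 kg
In grain: 4.14599 / 6.47989×10⁻⁵ = 63982.4 grain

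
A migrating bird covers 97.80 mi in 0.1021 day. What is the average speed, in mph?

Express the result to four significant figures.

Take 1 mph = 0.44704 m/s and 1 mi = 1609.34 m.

39.91 mph

97.80 mi × 1609.34 = 157393 m
0.1021 day × 86400 = 8821.44 s
v = d / t = 157393 m / 8821.44 s = 17.8421 m/s
17.8421 m/s ÷ (0.44704 m/s/mph) = 39.9116 mph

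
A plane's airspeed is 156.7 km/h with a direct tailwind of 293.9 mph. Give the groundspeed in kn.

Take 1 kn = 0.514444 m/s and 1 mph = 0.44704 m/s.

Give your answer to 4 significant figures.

156.7 km/h × (1/3.6) = 43.5278 m/s
293.9 mph × 0.44704 = 131.385 m/s
Total: 43.5278 + 131.385 = 174.913 m/s
In kn: 174.913 / 0.514444 = 340.004 kn

340.0 kn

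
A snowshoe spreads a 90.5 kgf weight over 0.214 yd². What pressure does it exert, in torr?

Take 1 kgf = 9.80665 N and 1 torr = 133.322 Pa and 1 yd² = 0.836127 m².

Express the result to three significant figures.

90.5 kgf × 9.80665 = 887.502 N
0.214 yd² × 0.836127 = 0.178931 m²
P = F / A = 887.502 N / 0.178931 m² = 4960.02 Pa
4960.02 Pa ÷ (133.322 Pa/torr) = 37.2033 torr

37.2 torr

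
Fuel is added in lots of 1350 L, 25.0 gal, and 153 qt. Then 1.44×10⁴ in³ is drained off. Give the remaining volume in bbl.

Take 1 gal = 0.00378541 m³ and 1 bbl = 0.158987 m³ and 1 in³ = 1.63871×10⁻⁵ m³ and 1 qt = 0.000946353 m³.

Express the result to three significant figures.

8.51 bbl

1350 L × 0.001 = 1.35 m³
25.0 gal × 0.00378541 = 0.0946352 m³
153 qt × 0.000946353 = 0.144792 m³
1.44×10⁴ in³ × 1.63871×10⁻⁵ = 0.235974 m³
Sum: 1.35 + 0.0946352 + 0.144792 − 0.235974 = 1.35345 m³
In bbl: 1.35345 / 0.158987 = 8.51296 bbl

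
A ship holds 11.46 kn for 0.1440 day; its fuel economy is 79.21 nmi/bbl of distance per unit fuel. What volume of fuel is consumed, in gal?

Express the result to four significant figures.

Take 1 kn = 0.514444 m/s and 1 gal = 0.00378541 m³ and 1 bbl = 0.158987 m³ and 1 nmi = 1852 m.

11.46 kn → 5.89553 m/s
0.1440 day → 12441.6 s
d = v × t = 5.89553 × 12441.6 = 73349.8 m
79.21 nmi/bbl → 922698 m/m³
V = d / (distance per unit fuel) = 73349.8 / 922698 = 0.0794949 m³
In gal: 0.0794949 / 0.00378541 = 21.0003 gal

21.00 gal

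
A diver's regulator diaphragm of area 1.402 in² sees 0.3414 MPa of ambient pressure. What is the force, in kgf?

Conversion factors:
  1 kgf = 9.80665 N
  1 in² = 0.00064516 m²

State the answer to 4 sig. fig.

0.3414 MPa × 1000000 = 341400 Pa
1.402 in² × 0.00064516 = 9.04514×10⁻⁴ m²
F = P × A = 341400 Pa × 9.04514×10⁻⁴ m² = 308.801 N
308.801 N ÷ (9.80665 N/kgf) = 31.4889 kgf

31.49 kgf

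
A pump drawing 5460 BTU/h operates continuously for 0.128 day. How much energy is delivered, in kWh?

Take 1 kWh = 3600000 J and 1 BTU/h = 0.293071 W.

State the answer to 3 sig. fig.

5460 BTU/h × 0.293071 → 1600.17 W
0.128 day × 86400 → 11059.2 s
E = P × t = 1600.17 W × 11059.2 s = 1.76966×10⁷ J
1.76966×10⁷ J ÷ (3600000 J/kWh) = 4.91572 kWh

4.92 kWh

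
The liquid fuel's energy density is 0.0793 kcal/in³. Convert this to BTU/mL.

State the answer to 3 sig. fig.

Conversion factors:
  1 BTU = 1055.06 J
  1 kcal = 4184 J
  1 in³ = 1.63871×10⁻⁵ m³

0.0793 kcal/in³ × 4184 J/kcal ÷ 1.63871×10⁻⁵ m³/in³ = 2.02471×10⁷ J/m³
2.02471×10⁷ J/m³ ÷ 1055.06 J/BTU × 10⁻⁶ m³/mL = 0.0191905 BTU/mL

0.0192 BTU/mL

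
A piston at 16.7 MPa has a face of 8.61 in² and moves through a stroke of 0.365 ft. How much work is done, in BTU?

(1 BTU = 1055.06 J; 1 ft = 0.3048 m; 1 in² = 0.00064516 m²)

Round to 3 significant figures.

16.7 MPa → 1.67×10⁷ Pa
8.61 in² → 0.00555483 m²
F = P × A = 1.67×10⁷ × 0.00555483 = 92765.7 N
0.365 ft → 0.111252 m
W = F × d = 92765.7 × 0.111252 = 10320.4 J
In BTU: 10320.4 / 1055.06 = 9.78181 BTU

9.78 BTU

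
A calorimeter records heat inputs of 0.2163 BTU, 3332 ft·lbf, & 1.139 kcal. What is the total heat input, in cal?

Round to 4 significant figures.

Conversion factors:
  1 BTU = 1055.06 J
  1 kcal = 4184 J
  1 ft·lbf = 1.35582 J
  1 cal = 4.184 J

2273 cal

0.2163 BTU × 1055.06 = 228.209 J
3332 ft·lbf × 1.35582 = 4517.59 J
1.139 kcal × 4184 = 4765.58 J
Combined: 228.209 + 4517.59 + 4765.58 = 9511.38 J
In cal: 9511.38 / 4.184 = 2273.27 cal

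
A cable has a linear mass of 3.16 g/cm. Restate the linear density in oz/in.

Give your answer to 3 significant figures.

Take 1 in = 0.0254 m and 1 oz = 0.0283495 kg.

0.283 oz/in

3.16 g/cm × 0.001 kg/g ÷ 0.01 m/cm = 0.316 kg/m
0.316 kg/m ÷ 0.0283495 kg/oz × 0.0254 m/in = 0.283123 oz/in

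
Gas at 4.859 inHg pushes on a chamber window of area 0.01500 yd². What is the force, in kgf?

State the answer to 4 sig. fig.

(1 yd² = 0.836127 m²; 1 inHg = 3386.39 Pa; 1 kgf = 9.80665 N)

4.859 inHg × 3386.39 = 16454.5 Pa
0.01500 yd² × 0.836127 = 0.0125419 m²
F = P × A = 16454.5 Pa × 0.0125419 m² = 206.371 N
206.371 N ÷ (9.80665 N/kgf) = 21.044 kgf

21.04 kgf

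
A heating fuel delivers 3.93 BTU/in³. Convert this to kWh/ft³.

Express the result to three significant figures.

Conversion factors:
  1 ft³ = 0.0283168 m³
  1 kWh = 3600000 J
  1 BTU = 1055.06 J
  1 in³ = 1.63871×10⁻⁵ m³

3.93 BTU/in³ × 1055.06 J/BTU ÷ 1.63871×10⁻⁵ m³/in³ = 2.53027×10⁸ J/m³
2.53027×10⁸ J/m³ ÷ 3600000 J/kWh × 0.0283168 m³/ft³ = 1.99025 kWh/ft³

1.99 kWh/ft³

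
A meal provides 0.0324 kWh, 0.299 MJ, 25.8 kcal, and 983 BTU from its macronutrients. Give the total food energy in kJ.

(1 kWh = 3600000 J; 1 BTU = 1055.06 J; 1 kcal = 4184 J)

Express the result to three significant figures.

0.0324 kWh × 3600000 = 116640 J
0.299 MJ × 1000000 = 299000 J
25.8 kcal × 4184 = 107947 J
983 BTU × 1055.06 = 1.03712×10⁶ J
Combined: 116640 + 299000 + 107947 + 1.03712×10⁶ = 1.56071×10⁶ J
In kJ: 1.56071×10⁶ / 1000 = 1560.71 kJ

1560 kJ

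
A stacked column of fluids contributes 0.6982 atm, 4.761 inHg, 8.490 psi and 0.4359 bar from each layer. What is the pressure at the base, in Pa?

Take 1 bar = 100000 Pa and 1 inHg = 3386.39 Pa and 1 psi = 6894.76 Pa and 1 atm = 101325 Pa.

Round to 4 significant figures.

0.6982 atm × 101325 = 70745.1 Pa
4.761 inHg × 3386.39 = 16122.6 Pa
8.490 psi × 6894.76 = 58536.5 Pa
0.4359 bar × 100000 = 43590 Pa
Sum: 70745.1 + 16122.6 + 58536.5 + 43590 = 188994 Pa

1.890×10⁵ Pa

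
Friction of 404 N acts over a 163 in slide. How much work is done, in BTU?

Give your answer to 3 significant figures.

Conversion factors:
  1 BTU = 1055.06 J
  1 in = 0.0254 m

1.59 BTU

163 in × 0.0254 → 4.1402 m
W = F × d = 404 N × 4.1402 m = 1672.64 J
1672.64 J ÷ (1055.06 J/BTU) = 1.58535 BTU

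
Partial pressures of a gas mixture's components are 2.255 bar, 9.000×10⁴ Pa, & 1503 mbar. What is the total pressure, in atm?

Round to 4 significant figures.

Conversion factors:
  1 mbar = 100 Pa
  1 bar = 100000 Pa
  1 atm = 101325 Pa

4.597 atm

2.255 bar × 100000 = 225500 Pa
9.000×10⁴ Pa (already Pa)
1503 mbar × 100 = 150300 Pa
Total: 225500 + 90000 + 150300 = 465800 Pa
In atm: 465800 / 101325 = 4.59709 atm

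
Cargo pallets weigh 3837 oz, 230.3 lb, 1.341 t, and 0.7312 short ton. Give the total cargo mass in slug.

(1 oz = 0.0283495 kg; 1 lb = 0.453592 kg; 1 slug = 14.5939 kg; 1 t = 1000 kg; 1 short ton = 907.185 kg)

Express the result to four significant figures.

3837 oz × 0.0283495 = 108.777 kg
230.3 lb × 0.453592 = 104.462 kg
1.341 t × 1000 = 1341 kg
0.7312 short ton × 907.185 = 663.334 kg
Total: 108.777 + 104.462 + 1341 + 663.334 = 2217.57 kg
In slug: 2217.57 / 14.5939 = 151.952 slug

152.0 slug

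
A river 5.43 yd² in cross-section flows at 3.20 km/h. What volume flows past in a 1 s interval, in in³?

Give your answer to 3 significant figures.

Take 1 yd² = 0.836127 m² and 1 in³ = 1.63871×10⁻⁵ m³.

2.46×10⁵ in³

3.20 km/h × (1/3.6) = 0.888889 m/s
5.43 yd² × 0.836127 = 4.54017 m²
V = v × A × t = 0.888889 m/s × 4.54017 m² × 1 s = 4.03571 m³
4.03571 m³ ÷ (1.63871×10⁻⁵ m³/in³) = 246274 in³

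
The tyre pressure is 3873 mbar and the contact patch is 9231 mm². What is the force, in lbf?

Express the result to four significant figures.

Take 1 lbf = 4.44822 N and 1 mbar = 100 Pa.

3873 mbar × 100 = 387300 Pa
9231 mm² × 10⁻⁶ = 0.009231 m²
F = P × A = 387300 Pa × 0.009231 m² = 3575.17 N
3575.17 N ÷ (4.44822 N/lbf) = 803.73 lbf

803.7 lbf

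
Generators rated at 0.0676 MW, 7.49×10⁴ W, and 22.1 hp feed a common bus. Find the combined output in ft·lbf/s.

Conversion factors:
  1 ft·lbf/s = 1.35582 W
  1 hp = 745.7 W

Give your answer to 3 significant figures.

1.17×10⁵ ft·lbf/s

0.0676 MW × 1000000 = 67600 W
7.49×10⁴ W (already W)
22.1 hp × 745.7 = 16480 W
Combined: 67600 + 74900 + 16480 = 158980 W
In ft·lbf/s: 158980 / 1.35582 = 117257 ft·lbf/s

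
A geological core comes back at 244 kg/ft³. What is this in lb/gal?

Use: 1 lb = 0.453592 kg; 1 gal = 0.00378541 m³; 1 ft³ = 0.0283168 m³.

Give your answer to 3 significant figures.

244 kg/ft³ ÷ 0.0283168 m³/ft³ = 8616.79 kg/m³
8616.79 kg/m³ ÷ 0.453592 kg/lb × 0.00378541 m³/gal = 71.9106 lb/gal

71.9 lb/gal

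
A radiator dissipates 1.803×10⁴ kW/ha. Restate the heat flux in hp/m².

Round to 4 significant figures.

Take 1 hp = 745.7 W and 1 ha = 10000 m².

1.803×10⁴ kW/ha × 1000 W/kW ÷ 10000 m²/ha = 1803 W/m²
1803 W/m² ÷ 745.7 W/hp = 2.41786 hp/m²

2.418 hp/m²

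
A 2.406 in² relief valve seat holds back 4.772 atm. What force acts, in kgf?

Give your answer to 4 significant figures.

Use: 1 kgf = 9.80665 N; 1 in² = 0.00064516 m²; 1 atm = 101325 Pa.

76.53 kgf

4.772 atm × 101325 = 483523 Pa
2.406 in² × 0.00064516 = 0.00155225 m²
F = P × A = 483523 Pa × 0.00155225 m² = 750.549 N
750.549 N ÷ (9.80665 N/kgf) = 76.5347 kgf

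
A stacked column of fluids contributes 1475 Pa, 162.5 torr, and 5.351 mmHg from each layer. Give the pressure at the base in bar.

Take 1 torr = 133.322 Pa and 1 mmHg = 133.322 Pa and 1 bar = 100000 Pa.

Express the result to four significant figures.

1475 Pa (already Pa)
162.5 torr × 133.322 = 21664.8 Pa
5.351 mmHg × 133.322 = 713.406 Pa
Sum: 1475 + 21664.8 + 713.406 = 23853.2 Pa
In bar: 23853.2 / 100000 = 0.238532 bar

0.2385 bar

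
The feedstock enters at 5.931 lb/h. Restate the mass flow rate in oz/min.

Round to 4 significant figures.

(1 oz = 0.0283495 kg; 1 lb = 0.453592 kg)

5.931 lb/h × 0.453592 kg/lb ÷ 3600 s/h = 7.47293×10⁻⁴ kg/s
7.47293×10⁻⁴ kg/s ÷ 0.0283495 kg/oz × 60 s/min = 1.5816 oz/min

1.582 oz/min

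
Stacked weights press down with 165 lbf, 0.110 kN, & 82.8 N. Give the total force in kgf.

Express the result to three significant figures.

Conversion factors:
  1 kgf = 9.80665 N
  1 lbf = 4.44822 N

94.5 kgf

165 lbf × 4.44822 → 733.956 N
0.110 kN × 1000 → 110 N
82.8 N (already N)
Total: 733.956 + 110 + 82.8 = 926.756 N
In kgf: 926.756 / 9.80665 = 94.5028 kgf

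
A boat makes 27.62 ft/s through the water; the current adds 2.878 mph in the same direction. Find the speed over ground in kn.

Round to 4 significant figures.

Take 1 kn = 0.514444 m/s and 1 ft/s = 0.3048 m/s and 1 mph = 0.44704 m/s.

27.62 ft/s × 0.3048 = 8.41858 m/s
2.878 mph × 0.44704 = 1.28658 m/s
Sum: 8.41858 + 1.28658 = 9.70516 m/s
In kn: 9.70516 / 0.514444 = 18.8653 kn

18.87 kn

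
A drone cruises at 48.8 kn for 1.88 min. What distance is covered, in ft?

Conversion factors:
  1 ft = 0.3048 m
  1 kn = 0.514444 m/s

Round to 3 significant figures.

48.8 kn × 0.514444 = 25.1049 m/s
1.88 min × 60 = 112.8 s
d = v × t = 25.1049 m/s × 112.8 s = 2831.83 m
2831.83 m ÷ (0.3048 m/ft) = 9290.78 ft

9290 ft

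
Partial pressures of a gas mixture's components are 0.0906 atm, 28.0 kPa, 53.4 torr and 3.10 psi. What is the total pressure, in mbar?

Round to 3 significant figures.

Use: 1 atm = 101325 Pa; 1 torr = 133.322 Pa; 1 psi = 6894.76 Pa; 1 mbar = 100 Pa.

0.0906 atm × 101325 = 9180.04 Pa
28.0 kPa × 1000 = 28000 Pa
53.4 torr × 133.322 = 7119.39 Pa
3.10 psi × 6894.76 = 21373.8 Pa
Total: 9180.04 + 28000 + 7119.39 + 21373.8 = 65673.2 Pa
In mbar: 65673.2 / 100 = 656.732 mbar

657 mbar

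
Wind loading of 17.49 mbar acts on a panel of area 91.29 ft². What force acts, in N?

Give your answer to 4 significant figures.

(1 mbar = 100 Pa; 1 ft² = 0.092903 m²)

17.49 mbar × 100 → 1749 Pa
91.29 ft² × 0.092903 → 8.48111 m²
F = P × A = 1749 Pa × 8.48111 m² = 14833.5 N

1.483×10⁴ N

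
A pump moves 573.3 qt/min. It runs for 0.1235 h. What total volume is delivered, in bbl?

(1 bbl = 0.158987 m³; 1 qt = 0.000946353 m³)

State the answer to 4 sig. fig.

573.3 qt/min → 0.0090424 m³/s
0.1235 h → 444.6 s
V = Q × t = 0.0090424 × 444.6 = 4.02025 m³
In bbl: 4.02025 / 0.158987 = 25.2867 bbl

25.29 bbl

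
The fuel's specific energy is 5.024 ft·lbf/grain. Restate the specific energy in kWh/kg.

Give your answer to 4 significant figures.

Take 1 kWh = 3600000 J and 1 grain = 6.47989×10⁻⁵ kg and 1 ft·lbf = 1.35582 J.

0.02920 kWh/kg

5.024 ft·lbf/grain × 1.35582 J/ft·lbf ÷ 6.47989×10⁻⁵ kg/grain = 105120 J/kg
105120 J/kg ÷ 3600000 J/kWh = 0.0292 kWh/kg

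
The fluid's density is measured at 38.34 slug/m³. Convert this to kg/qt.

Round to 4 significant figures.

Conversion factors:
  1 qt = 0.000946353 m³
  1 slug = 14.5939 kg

38.34 slug/m³ × 14.5939 kg/slug = 559.53 kg/m³
559.53 kg/m³ × 0.000946353 m³/qt = 0.529513 kg/qt

0.5295 kg/qt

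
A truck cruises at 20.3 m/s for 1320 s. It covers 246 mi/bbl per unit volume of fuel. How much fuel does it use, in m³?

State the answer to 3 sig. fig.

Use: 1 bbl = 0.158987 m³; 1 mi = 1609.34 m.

d = v × t = 20.3 × 1320 = 26796 m
246 mi/bbl → 2.49013×10⁶ m/m³
V = d / (distance per unit fuel) = 26796 / 2.49013×10⁶ = 0.0107609 m³

0.0108 m³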